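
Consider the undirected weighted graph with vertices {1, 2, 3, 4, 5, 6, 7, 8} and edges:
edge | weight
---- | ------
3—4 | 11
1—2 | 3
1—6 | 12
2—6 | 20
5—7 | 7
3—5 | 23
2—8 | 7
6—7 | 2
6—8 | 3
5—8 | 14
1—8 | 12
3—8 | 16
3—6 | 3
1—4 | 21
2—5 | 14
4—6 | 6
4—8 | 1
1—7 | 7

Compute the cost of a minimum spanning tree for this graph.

26

Prim's algorithm from 1:
Step 1: cheapest edge leaving the tree is 1—2 (3); add 2.
Step 2: cheapest edge leaving the tree is 1—7 (7); add 7.
Step 3: cheapest edge leaving the tree is 6—7 (2); add 6.
Step 4: cheapest edge leaving the tree is 3—6 (3); add 3.
Step 5: cheapest edge leaving the tree is 6—8 (3); add 8.
Step 6: cheapest edge leaving the tree is 4—8 (1); add 4.
Step 7: cheapest edge leaving the tree is 5—7 (7); add 5.
MST edges: 1—2, 1—7, 6—7, 3—6, 6—8, 4—8, 5—7; total weight 3+7+2+3+3+1+7 = 26.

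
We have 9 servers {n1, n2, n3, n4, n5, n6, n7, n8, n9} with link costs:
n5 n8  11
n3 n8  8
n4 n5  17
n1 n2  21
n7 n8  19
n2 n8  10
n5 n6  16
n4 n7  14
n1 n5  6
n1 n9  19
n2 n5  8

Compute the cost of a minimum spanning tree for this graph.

Kruskal's algorithm — process edges by increasing weight (ties by edge label):
n1 n5 (6): add — endpoints in different components.
n2 n5 (8): add — endpoints in different components.
n3 n8 (8): add — endpoints in different components.
n2 n8 (10): add — endpoints in different components.
n5 n8 (11): skip — n5 and n8 already connected.
n4 n7 (14): add — endpoints in different components.
n5 n6 (16): add — endpoints in different components.
n4 n5 (17): add — endpoints in different components.
n1 n9 (19): add — endpoints in different components.
MST edges: n1 n5, n2 n5, n3 n8, n2 n8, n4 n7, n5 n6, n4 n5, n1 n9; total weight 6+8+8+10+14+16+17+19 = 98.

98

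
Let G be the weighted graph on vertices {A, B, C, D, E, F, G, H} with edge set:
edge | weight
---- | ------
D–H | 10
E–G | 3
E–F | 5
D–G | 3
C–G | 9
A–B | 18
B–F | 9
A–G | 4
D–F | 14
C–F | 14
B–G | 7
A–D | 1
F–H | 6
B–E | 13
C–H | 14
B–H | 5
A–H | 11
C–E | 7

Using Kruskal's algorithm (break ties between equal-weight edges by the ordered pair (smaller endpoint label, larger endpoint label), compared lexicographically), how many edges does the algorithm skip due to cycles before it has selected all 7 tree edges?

Sort edges by weight, then run Kruskal:
A–D (1): add — endpoints in different components.
D–G (3): add — endpoints in different components.
E–G (3): add — endpoints in different components.
A–G (4): skip — A and G already connected.
B–H (5): add — endpoints in different components.
E–F (5): add — endpoints in different components.
F–H (6): add — endpoints in different components.
B–G (7): skip — B and G already connected.
C–E (7): add — endpoints in different components.
Edges rejected before the tree was complete: 2.

2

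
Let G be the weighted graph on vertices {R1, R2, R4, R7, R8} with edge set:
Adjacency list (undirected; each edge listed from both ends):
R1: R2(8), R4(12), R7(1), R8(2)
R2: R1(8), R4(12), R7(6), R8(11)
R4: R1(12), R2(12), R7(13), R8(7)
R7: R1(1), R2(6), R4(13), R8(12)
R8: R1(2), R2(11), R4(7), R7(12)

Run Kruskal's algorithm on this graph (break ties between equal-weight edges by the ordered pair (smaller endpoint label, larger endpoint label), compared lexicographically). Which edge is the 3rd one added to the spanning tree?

Kruskal: consider edges lightest-first.
R1–R7 (1): add. Components now {R2} {R4} {R1,R7} {R8}
R1–R8 (2): add. Components now {R2} {R4} {R1,R7,R8}
R2–R7 (6): add. Components now {R1,R2,R7,R8} {R4}
R4–R8 (7): add. Components now {R1,R2,R4,R7,R8}
The 3rd edge added is R2–R7.

R2-R7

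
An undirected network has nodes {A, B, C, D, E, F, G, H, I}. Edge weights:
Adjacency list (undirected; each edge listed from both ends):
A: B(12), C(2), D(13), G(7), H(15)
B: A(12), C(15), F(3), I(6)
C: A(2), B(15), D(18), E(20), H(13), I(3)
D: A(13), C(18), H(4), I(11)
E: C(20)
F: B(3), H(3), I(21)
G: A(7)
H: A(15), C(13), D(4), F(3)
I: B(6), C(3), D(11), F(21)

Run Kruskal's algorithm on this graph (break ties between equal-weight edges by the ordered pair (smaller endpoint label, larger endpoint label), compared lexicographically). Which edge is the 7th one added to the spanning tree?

Kruskal: consider edges lightest-first.
A–C (2): add — endpoints in different components.
B–F (3): add — endpoints in different components.
C–I (3): add — endpoints in different components.
F–H (3): add — endpoints in different components.
D–H (4): add — endpoints in different components.
B–I (6): add — endpoints in different components.
A–G (7): add — endpoints in different components.
D–I (11): skip — D and I already connected.
A–B (12): skip — A and B already connected.
A–D (13): skip — A and D already connected.
C–H (13): skip — C and H already connected.
A–H (15): skip — A and H already connected.
B–C (15): skip — B and C already connected.
C–D (18): skip — C and D already connected.
C–E (20): add — endpoints in different components.
The 7th edge added is A–G.

A-G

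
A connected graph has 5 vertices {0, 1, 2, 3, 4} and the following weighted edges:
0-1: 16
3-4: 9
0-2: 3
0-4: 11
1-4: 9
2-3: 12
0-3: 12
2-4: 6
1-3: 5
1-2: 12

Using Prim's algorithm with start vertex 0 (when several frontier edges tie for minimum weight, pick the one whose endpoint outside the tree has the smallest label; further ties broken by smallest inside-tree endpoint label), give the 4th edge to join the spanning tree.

Prim, starting at 0.
Step 1: frontier [0-2 3, 0-4 11, 0-3 12, 0-1 16] → take 0-2 (3); add 2.
Step 2: frontier [0-4 11, 0-3 12, 0-1 16, 2-4 6, 1-2 12, 2-3 12] → take 2-4 (6); add 4.
Step 3: frontier [0-3 12, 0-1 16, 1-2 12, 2-3 12, 1-4 9, 3-4 9] → take 1-4 (9); add 1.
Step 4: frontier [0-3 12, 1-3 5, 2-3 12, 3-4 9] → take 1-3 (5); add 3.
The 4th edge added is 1-3.

1-3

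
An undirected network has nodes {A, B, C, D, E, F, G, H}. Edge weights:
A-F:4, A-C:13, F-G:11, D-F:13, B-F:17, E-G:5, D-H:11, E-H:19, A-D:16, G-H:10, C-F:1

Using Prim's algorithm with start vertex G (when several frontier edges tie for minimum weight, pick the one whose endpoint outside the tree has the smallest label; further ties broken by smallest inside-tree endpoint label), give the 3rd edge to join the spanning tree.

Grow the tree from G using Prim:
Step 1: frontier [E-G 5, G-H 10, F-G 11] → take E-G (5); add E.
Step 2: frontier [E-H 19, G-H 10, F-G 11] → take G-H (10); add H.
Step 3: frontier [F-G 11, D-H 11] → take D-H (11); add D.
Step 4: frontier [D-F 13, A-D 16, F-G 11] → take F-G (11); add F.
Step 5: frontier [A-D 16, C-F 1, A-F 4, B-F 17] → take C-F (1); add C.
Step 6: frontier [A-C 13, A-D 16, A-F 4, B-F 17] → take A-F (4); add A.
Step 7: frontier [B-F 17] → take B-F (17); add B.
The 3rd edge added is D-H.

D-H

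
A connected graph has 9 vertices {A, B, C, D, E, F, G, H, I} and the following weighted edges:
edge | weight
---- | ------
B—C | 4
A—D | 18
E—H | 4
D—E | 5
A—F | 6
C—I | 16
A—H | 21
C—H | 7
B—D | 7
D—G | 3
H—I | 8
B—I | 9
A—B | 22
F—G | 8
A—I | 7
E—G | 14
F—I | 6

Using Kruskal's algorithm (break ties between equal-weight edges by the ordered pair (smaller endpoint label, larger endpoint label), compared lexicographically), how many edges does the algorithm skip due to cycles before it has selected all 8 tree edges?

Kruskal: consider edges lightest-first.
D—G (3): add — endpoints in different components.
B—C (4): add — endpoints in different components.
E—H (4): add — endpoints in different components.
D—E (5): add — endpoints in different components.
A—F (6): add — endpoints in different components.
F—I (6): add — endpoints in different components.
A—I (7): skip — A and I already connected.
B—D (7): add — endpoints in different components.
C—H (7): skip — C and H already connected.
F—G (8): add — endpoints in different components.
Edges rejected before the tree was complete: 2.

2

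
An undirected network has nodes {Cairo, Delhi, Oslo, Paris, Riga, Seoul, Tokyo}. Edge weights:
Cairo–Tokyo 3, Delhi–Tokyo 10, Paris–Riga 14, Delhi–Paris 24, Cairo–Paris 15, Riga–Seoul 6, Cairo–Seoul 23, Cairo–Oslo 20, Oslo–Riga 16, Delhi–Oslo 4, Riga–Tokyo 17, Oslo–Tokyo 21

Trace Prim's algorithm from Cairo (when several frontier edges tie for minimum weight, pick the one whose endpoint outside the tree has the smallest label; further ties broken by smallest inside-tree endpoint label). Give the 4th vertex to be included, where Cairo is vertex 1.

Oslo

Prim's algorithm from Cairo:
Step 1: frontier [Cairo–Tokyo 3, Cairo–Paris 15, Cairo–Oslo 20, Cairo–Seoul 23] → take Cairo–Tokyo (3); add Tokyo.
Step 2: frontier [Cairo–Paris 15, Cairo–Oslo 20, Cairo–Seoul 23, Delhi–Tokyo 10, Riga–Tokyo 17, Oslo–Tokyo 21] → take Delhi–Tokyo (10); add Delhi.
Step 3: frontier [Cairo–Paris 15, Cairo–Oslo 20, Cairo–Seoul 23, Delhi–Oslo 4, Delhi–Paris 24, Riga–Tokyo 17, Oslo–Tokyo 21] → take Delhi–Oslo (4); add Oslo.
Step 4: frontier [Cairo–Paris 15, Cairo–Seoul 23, Delhi–Paris 24, Oslo–Riga 16, Riga–Tokyo 17] → take Cairo–Paris (15); add Paris.
Step 5: frontier [Cairo–Seoul 23, Oslo–Riga 16, Paris–Riga 14, Riga–Tokyo 17] → take Paris–Riga (14); add Riga.
Step 6: frontier [Cairo–Seoul 23, Riga–Seoul 6] → take Riga–Seoul (6); add Seoul.
Vertex order: Cairo, Tokyo, Delhi, Oslo, Paris, Riga, Seoul. The 4th vertex is Oslo.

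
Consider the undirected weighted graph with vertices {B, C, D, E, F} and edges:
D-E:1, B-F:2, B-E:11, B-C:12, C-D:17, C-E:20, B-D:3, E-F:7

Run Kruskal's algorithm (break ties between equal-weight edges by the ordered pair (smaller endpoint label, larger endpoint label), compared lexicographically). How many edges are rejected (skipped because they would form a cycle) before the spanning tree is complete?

Kruskal's algorithm — process edges by increasing weight (ties by edge label):
D-E (1): add. Components now {B} {C} {D,E} {F}
B-F (2): add. Components now {B,F} {C} {D,E}
B-D (3): add. Components now {B,D,E,F} {C}
E-F (7): skip — E and F already connected.
B-E (11): skip — B and E already connected.
B-C (12): add. Components now {B,C,D,E,F}
Edges rejected before the tree was complete: 2.

2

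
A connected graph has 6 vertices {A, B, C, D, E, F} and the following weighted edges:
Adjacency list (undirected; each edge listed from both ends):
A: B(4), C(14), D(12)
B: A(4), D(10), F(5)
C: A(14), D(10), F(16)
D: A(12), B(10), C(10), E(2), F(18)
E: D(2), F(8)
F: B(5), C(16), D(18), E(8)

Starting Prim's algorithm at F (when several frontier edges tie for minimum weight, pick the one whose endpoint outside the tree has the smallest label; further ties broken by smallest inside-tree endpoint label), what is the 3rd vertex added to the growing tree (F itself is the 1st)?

Grow the tree from F using Prim:
Step 1: cheapest edge leaving the tree is B F (5); add B.
Step 2: cheapest edge leaving the tree is A B (4); add A.
Step 3: cheapest edge leaving the tree is E F (8); add E.
Step 4: cheapest edge leaving the tree is D E (2); add D.
Step 5: cheapest edge leaving the tree is C D (10); add C.
Vertex order: F, B, A, E, D, C. The 3rd vertex is A.

A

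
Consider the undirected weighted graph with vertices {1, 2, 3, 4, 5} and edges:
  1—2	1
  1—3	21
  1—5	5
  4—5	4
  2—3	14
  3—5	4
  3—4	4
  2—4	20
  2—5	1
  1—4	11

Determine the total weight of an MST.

10

Kruskal: consider edges lightest-first.
1—2 (1): add. Components now {1,2} {3} {4} {5}
2—5 (1): add. Components now {1,2,5} {3} {4}
3—4 (4): add. Components now {1,2,5} {3,4}
3—5 (4): add. Components now {1,2,3,4,5}
MST edges: 1—2, 2—5, 3—4, 3—5; total weight 1+1+4+4 = 10.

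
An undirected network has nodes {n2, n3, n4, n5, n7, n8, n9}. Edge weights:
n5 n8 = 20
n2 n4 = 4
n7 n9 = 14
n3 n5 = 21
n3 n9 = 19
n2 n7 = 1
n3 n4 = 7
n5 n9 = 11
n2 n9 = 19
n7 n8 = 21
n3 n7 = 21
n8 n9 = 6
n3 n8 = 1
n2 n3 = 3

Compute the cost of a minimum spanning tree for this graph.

26

Kruskal: consider edges lightest-first.
n2 n7 (1): add. Components now {n3} {n5} {n4} {n2,n7} {n8} {n9}
n3 n8 (1): add. Components now {n3,n8} {n5} {n4} {n2,n7} {n9}
n2 n3 (3): add. Components now {n2,n3,n7,n8} {n5} {n4} {n9}
n2 n4 (4): add. Components now {n2,n3,n4,n7,n8} {n5} {n9}
n8 n9 (6): add. Components now {n2,n3,n4,n7,n8,n9} {n5}
n3 n4 (7): skip — n3 and n4 already connected.
n5 n9 (11): add. Components now {n2,n3,n4,n5,n7,n8,n9}
MST edges: n2 n7, n3 n8, n2 n3, n2 n4, n8 n9, n5 n9; total weight 1+1+3+4+6+11 = 26.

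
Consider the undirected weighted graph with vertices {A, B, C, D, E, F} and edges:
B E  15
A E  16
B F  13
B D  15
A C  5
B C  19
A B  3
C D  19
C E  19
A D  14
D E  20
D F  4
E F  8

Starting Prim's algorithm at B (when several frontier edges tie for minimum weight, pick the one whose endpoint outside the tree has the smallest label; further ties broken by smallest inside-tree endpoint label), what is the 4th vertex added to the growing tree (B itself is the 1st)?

Prim's algorithm from B:
Step 1: cheapest edge leaving the tree is A B (3); add A.
Step 2: cheapest edge leaving the tree is A C (5); add C.
Step 3: cheapest edge leaving the tree is B F (13); add F.
Step 4: cheapest edge leaving the tree is D F (4); add D.
Step 5: cheapest edge leaving the tree is E F (8); add E.
Vertex order: B, A, C, F, D, E. The 4th vertex is F.

F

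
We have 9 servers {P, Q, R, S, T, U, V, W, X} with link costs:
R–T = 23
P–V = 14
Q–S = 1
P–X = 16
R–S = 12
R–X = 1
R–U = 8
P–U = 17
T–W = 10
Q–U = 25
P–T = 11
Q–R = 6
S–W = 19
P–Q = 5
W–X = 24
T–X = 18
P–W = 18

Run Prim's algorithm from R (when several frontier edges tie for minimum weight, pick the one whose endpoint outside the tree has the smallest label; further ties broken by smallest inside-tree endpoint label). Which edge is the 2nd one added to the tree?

Grow the tree from R using Prim:
Step 1: cheapest edge leaving the tree is R–X (1); add X.
Step 2: cheapest edge leaving the tree is Q–R (6); add Q.
Step 3: cheapest edge leaving the tree is Q–S (1); add S.
Step 4: cheapest edge leaving the tree is P–Q (5); add P.
Step 5: cheapest edge leaving the tree is R–U (8); add U.
Step 6: cheapest edge leaving the tree is P–T (11); add T.
Step 7: cheapest edge leaving the tree is T–W (10); add W.
Step 8: cheapest edge leaving the tree is P–V (14); add V.
The 2nd edge added is Q–R.

Q-R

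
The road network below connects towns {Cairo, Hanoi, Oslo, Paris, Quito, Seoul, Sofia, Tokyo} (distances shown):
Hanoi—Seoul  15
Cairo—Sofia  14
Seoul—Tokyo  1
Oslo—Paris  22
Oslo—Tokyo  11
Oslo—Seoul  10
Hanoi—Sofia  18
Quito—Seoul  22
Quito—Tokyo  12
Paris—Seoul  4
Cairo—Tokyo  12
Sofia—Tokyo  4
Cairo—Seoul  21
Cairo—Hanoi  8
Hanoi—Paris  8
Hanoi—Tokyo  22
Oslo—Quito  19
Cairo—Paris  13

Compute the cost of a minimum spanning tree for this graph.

47

Prim, starting at Quito.
Step 1: cheapest edge leaving the tree is Quito—Tokyo (12); add Tokyo.
Step 2: cheapest edge leaving the tree is Seoul—Tokyo (1); add Seoul.
Step 3: cheapest edge leaving the tree is Paris—Seoul (4); add Paris.
Step 4: cheapest edge leaving the tree is Sofia—Tokyo (4); add Sofia.
Step 5: cheapest edge leaving the tree is Hanoi—Paris (8); add Hanoi.
Step 6: cheapest edge leaving the tree is Cairo—Hanoi (8); add Cairo.
Step 7: cheapest edge leaving the tree is Oslo—Seoul (10); add Oslo.
MST edges: Quito—Tokyo, Seoul—Tokyo, Paris—Seoul, Sofia—Tokyo, Hanoi—Paris, Cairo—Hanoi, Oslo—Seoul; total weight 12+1+4+4+8+8+10 = 47.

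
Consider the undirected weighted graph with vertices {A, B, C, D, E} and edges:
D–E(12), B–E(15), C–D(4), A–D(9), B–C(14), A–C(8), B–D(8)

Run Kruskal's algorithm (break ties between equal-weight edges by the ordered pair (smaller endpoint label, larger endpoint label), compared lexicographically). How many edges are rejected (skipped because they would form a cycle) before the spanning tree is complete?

1

Sort edges by weight, then run Kruskal:
C–D (4): add — endpoints in different components.
A–C (8): add — endpoints in different components.
B–D (8): add — endpoints in different components.
A–D (9): skip — A and D already connected.
D–E (12): add — endpoints in different components.
Edges rejected before the tree was complete: 1.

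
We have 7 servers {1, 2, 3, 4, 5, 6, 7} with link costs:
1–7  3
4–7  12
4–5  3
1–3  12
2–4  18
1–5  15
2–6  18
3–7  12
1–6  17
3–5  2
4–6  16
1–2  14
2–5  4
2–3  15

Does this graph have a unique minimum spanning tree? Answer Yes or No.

Kruskal: consider edges lightest-first.
3–5 (2): add. Components now {1} {2} {3,5} {4} {6} {7}
1–7 (3): add. Components now {1,7} {2} {3,5} {4} {6}
4–5 (3): add. Components now {1,7} {2} {3,4,5} {6}
2–5 (4): add. Components now {1,7} {2,3,4,5} {6}
1–3 (12): add. Components now {1,2,3,4,5,7} {6}
3–7 (12): skip — 3 and 7 already connected.
4–7 (12): skip — 4 and 7 already connected.
1–2 (14): skip — 1 and 2 already connected.
1–5 (15): skip — 1 and 5 already connected.
2–3 (15): skip — 2 and 3 already connected.
4–6 (16): add. Components now {1,2,3,4,5,6,7}
Non-tree edge 4–7 has weight 12, equal to the heaviest edge on its tree cycle — swapping gives another MST of the same weight. Not unique.

No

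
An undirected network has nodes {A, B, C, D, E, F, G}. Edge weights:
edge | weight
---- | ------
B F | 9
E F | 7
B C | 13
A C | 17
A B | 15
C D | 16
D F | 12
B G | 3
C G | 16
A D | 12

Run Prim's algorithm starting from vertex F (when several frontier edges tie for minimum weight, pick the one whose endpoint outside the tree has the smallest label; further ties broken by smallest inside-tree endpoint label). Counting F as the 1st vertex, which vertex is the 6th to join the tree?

Grow the tree from F using Prim:
Step 1: frontier [E F 7, B F 9, D F 12] → take E F (7); add E.
Step 2: frontier [B F 9, D F 12] → take B F (9); add B.
Step 3: frontier [B G 3, B C 13, A B 15, D F 12] → take B G (3); add G.
Step 4: frontier [B C 13, A B 15, D F 12, C G 16] → take D F (12); add D.
Step 5: frontier [B C 13, A B 15, A D 12, C D 16, C G 16] → take A D (12); add A.
Step 6: frontier [A C 17, B C 13, C D 16, C G 16] → take B C (13); add C.
Vertex order: F, E, B, G, D, A, C. The 6th vertex is A.

A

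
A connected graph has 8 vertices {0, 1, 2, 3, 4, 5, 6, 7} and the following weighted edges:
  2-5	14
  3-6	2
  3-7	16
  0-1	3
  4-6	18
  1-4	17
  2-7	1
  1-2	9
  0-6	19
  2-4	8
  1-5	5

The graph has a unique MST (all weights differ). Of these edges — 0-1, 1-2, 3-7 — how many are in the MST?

Kruskal's algorithm — process edges by increasing weight (ties by edge label):
2-7 (1): add — endpoints in different components.
3-6 (2): add — endpoints in different components.
0-1 (3): add — endpoints in different components.
1-5 (5): add — endpoints in different components.
2-4 (8): add — endpoints in different components.
1-2 (9): add — endpoints in different components.
2-5 (14): skip — 2 and 5 already connected.
3-7 (16): add — endpoints in different components.
MST edge set: {2-7, 3-6, 0-1, 1-5, 2-4, 1-2, 3-7}.
Of the listed edges, {0-1, 1-2, 3-7} are in the MST → 3.

3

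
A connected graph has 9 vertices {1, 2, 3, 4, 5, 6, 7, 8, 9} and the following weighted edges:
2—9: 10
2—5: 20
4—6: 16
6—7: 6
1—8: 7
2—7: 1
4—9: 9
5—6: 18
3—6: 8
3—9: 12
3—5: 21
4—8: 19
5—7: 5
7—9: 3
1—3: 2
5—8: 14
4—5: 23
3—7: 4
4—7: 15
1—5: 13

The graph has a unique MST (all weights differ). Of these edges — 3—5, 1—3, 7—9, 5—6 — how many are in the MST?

Kruskal: consider edges lightest-first.
2—7 (1): add — endpoints in different components.
1—3 (2): add — endpoints in different components.
7—9 (3): add — endpoints in different components.
3—7 (4): add — endpoints in different components.
5—7 (5): add — endpoints in different components.
6—7 (6): add — endpoints in different components.
1—8 (7): add — endpoints in different components.
3—6 (8): skip — 3 and 6 already connected.
4—9 (9): add — endpoints in different components.
MST edge set: {2—7, 1—3, 7—9, 3—7, 5—7, 6—7, 1—8, 4—9}.
Of the listed edges, {1—3, 7—9} are in the MST → 2.

2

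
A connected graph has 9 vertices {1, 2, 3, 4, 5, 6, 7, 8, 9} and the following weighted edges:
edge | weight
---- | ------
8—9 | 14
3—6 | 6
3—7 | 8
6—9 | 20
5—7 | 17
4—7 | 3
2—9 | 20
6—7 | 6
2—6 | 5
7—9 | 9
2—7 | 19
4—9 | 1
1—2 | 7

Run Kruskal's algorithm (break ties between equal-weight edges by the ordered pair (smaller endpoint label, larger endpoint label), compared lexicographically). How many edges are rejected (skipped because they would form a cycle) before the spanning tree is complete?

Sort edges by weight, then run Kruskal:
4—9 (1): add — endpoints in different components.
4—7 (3): add — endpoints in different components.
2—6 (5): add — endpoints in different components.
3—6 (6): add — endpoints in different components.
6—7 (6): add — endpoints in different components.
1—2 (7): add — endpoints in different components.
3—7 (8): skip — 3 and 7 already connected.
7—9 (9): skip — 7 and 9 already connected.
8—9 (14): add — endpoints in different components.
5—7 (17): add — endpoints in different components.
Edges rejected before the tree was complete: 2.

2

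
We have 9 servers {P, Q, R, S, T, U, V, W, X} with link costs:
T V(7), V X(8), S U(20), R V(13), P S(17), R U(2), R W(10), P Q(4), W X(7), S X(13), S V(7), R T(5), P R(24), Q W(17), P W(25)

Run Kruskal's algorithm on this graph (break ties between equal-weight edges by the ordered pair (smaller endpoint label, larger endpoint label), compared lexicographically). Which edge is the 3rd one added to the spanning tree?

Kruskal: consider edges lightest-first.
R U (2): add — endpoints in different components.
P Q (4): add — endpoints in different components.
R T (5): add — endpoints in different components.
S V (7): add — endpoints in different components.
T V (7): add — endpoints in different components.
W X (7): add — endpoints in different components.
V X (8): add — endpoints in different components.
R W (10): skip — W and R already connected.
R V (13): skip — R and V already connected.
S X (13): skip — X and S already connected.
P S (17): add — endpoints in different components.
The 3rd edge added is R T.

R-T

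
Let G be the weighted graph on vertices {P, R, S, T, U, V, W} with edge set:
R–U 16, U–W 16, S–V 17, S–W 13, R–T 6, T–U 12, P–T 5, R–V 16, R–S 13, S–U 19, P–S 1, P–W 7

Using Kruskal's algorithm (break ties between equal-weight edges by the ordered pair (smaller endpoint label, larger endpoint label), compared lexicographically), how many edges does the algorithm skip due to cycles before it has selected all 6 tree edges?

3

Sort edges by weight, then run Kruskal:
P–S (1): add. Components now {P,S} {U} {T} {W} {R} {V}
P–T (5): add. Components now {P,S,T} {U} {W} {R} {V}
R–T (6): add. Components now {P,R,S,T} {U} {W} {V}
P–W (7): add. Components now {P,R,S,T,W} {U} {V}
T–U (12): add. Components now {P,R,S,T,U,W} {V}
R–S (13): skip — R and S already connected.
S–W (13): skip — W and S already connected.
R–U (16): skip — U and R already connected.
R–V (16): add. Components now {P,R,S,T,U,V,W}
Edges rejected before the tree was complete: 3.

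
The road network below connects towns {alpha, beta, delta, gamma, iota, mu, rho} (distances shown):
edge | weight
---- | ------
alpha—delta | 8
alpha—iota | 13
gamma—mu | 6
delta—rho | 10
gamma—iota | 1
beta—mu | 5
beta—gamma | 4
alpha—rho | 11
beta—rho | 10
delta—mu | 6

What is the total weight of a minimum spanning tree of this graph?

34

Kruskal: consider edges lightest-first.
gamma—iota (1): add. Components now {beta} {gamma,iota} {mu} {alpha} {rho} {delta}
beta—gamma (4): add. Components now {beta,gamma,iota} {mu} {alpha} {rho} {delta}
beta—mu (5): add. Components now {beta,gamma,iota,mu} {alpha} {rho} {delta}
delta—mu (6): add. Components now {beta,delta,gamma,iota,mu} {alpha} {rho}
gamma—mu (6): skip — gamma and mu already connected.
alpha—delta (8): add. Components now {alpha,beta,delta,gamma,iota,mu} {rho}
beta—rho (10): add. Components now {alpha,beta,delta,gamma,iota,mu,rho}
MST edges: gamma—iota, beta—gamma, beta—mu, delta—mu, alpha—delta, beta—rho; total weight 1+4+5+6+8+10 = 34.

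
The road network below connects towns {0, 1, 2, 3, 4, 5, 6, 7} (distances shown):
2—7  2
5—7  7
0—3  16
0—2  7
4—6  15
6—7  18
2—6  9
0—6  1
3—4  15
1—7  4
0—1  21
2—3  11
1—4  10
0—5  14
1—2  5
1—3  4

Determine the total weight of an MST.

Grow the tree from 2 using Prim:
Step 1: cheapest edge leaving the tree is 2—7 (2); add 7.
Step 2: cheapest edge leaving the tree is 1—7 (4); add 1.
Step 3: cheapest edge leaving the tree is 1—3 (4); add 3.
Step 4: cheapest edge leaving the tree is 0—2 (7); add 0.
Step 5: cheapest edge leaving the tree is 0—6 (1); add 6.
Step 6: cheapest edge leaving the tree is 5—7 (7); add 5.
Step 7: cheapest edge leaving the tree is 1—4 (10); add 4.
MST edges: 2—7, 1—7, 1—3, 0—2, 0—6, 5—7, 1—4; total weight 2+4+4+7+1+7+10 = 35.

35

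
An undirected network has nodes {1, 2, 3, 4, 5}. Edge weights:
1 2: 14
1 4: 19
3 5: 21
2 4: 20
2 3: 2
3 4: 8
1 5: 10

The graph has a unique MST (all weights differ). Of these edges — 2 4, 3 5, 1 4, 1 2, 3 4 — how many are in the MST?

Kruskal: consider edges lightest-first.
2 3 (2): add — endpoints in different components.
3 4 (8): add — endpoints in different components.
1 5 (10): add — endpoints in different components.
1 2 (14): add — endpoints in different components.
MST edge set: {2 3, 3 4, 1 5, 1 2}.
Of the listed edges, {1 2, 3 4} are in the MST → 2.

2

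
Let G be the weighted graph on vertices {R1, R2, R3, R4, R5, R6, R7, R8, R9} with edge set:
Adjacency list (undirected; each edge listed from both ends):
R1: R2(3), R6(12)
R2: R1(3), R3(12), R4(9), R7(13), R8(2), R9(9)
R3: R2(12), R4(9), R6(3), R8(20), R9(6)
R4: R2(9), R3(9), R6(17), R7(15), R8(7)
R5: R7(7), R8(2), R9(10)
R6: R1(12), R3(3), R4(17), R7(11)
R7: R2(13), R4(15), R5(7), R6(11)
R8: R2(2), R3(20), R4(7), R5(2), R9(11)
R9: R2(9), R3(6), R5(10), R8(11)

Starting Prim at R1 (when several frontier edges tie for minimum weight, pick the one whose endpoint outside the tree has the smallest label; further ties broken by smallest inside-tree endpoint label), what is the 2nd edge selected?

R2-R8

Grow the tree from R1 using Prim:
Step 1: cheapest edge leaving the tree is R1-R2 (3); add R2.
Step 2: cheapest edge leaving the tree is R2-R8 (2); add R8.
Step 3: cheapest edge leaving the tree is R5-R8 (2); add R5.
Step 4: cheapest edge leaving the tree is R4-R8 (7); add R4.
Step 5: cheapest edge leaving the tree is R5-R7 (7); add R7.
Step 6: cheapest edge leaving the tree is R3-R4 (9); add R3.
Step 7: cheapest edge leaving the tree is R3-R6 (3); add R6.
Step 8: cheapest edge leaving the tree is R3-R9 (6); add R9.
The 2nd edge added is R2-R8.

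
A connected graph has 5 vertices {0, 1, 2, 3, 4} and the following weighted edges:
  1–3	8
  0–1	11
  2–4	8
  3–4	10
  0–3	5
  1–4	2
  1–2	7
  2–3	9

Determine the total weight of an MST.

22

Grow the tree from 4 using Prim:
Step 1: frontier [1–4 2, 2–4 8, 3–4 10] → take 1–4 (2); add 1.
Step 2: frontier [1–2 7, 1–3 8, 0–1 11, 2–4 8, 3–4 10] → take 1–2 (7); add 2.
Step 3: frontier [1–3 8, 0–1 11, 2–3 9, 3–4 10] → take 1–3 (8); add 3.
Step 4: frontier [0–1 11, 0–3 5] → take 0–3 (5); add 0.
MST edges: 1–4, 1–2, 1–3, 0–3; total weight 2+7+8+5 = 22.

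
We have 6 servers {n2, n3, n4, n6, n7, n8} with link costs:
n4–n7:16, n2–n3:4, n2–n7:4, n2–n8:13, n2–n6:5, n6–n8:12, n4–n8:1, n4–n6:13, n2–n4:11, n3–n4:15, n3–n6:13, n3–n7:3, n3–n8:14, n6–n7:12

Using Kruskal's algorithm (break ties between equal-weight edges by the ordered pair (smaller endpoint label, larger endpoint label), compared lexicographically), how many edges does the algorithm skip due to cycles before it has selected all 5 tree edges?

Kruskal: consider edges lightest-first.
n4–n8 (1): add — endpoints in different components.
n3–n7 (3): add — endpoints in different components.
n2–n3 (4): add — endpoints in different components.
n2–n7 (4): skip — n2 and n7 already connected.
n2–n6 (5): add — endpoints in different components.
n2–n4 (11): add — endpoints in different components.
Edges rejected before the tree was complete: 1.

1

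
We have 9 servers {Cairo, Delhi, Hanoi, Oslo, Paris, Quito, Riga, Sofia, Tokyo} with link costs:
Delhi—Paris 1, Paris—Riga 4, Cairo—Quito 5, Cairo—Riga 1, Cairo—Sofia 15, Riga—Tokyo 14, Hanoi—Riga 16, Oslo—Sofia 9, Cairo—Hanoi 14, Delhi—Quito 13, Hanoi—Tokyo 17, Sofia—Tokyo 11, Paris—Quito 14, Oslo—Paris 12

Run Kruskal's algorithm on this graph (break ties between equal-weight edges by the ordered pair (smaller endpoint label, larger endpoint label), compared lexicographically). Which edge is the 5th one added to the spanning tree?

Oslo-Sofia

Sort edges by weight, then run Kruskal:
Cairo—Riga (1): add — endpoints in different components.
Delhi—Paris (1): add — endpoints in different components.
Paris—Riga (4): add — endpoints in different components.
Cairo—Quito (5): add — endpoints in different components.
Oslo—Sofia (9): add — endpoints in different components.
Sofia—Tokyo (11): add — endpoints in different components.
Oslo—Paris (12): add — endpoints in different components.
Delhi—Quito (13): skip — Quito and Delhi already connected.
Cairo—Hanoi (14): add — endpoints in different components.
The 5th edge added is Oslo—Sofia.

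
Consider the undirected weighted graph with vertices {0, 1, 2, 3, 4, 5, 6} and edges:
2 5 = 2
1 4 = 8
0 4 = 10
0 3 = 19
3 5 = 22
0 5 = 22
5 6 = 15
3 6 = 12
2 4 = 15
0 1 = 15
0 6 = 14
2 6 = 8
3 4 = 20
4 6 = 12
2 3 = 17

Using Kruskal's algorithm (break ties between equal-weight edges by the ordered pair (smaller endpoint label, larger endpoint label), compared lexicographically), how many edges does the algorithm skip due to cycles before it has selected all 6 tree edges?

Sort edges by weight, then run Kruskal:
2 5 (2): add. Components now {0} {1} {2,5} {3} {4} {6}
1 4 (8): add. Components now {0} {1,4} {2,5} {3} {6}
2 6 (8): add. Components now {0} {1,4} {2,5,6} {3}
0 4 (10): add. Components now {0,1,4} {2,5,6} {3}
3 6 (12): add. Components now {0,1,4} {2,3,5,6}
4 6 (12): add. Components now {0,1,2,3,4,5,6}
Edges rejected before the tree was complete: 0.

0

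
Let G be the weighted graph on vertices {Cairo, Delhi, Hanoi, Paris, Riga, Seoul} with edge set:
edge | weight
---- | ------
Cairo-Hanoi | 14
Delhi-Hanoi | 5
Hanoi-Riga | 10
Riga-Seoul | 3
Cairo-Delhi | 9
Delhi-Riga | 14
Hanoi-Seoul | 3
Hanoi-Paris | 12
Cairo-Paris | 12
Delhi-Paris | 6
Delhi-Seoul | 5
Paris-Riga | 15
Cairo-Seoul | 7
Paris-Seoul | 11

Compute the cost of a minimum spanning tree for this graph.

24

Kruskal: consider edges lightest-first.
Hanoi-Seoul (3): add. Components now {Hanoi,Seoul} {Paris} {Delhi} {Cairo} {Riga}
Riga-Seoul (3): add. Components now {Hanoi,Riga,Seoul} {Paris} {Delhi} {Cairo}
Delhi-Hanoi (5): add. Components now {Delhi,Hanoi,Riga,Seoul} {Paris} {Cairo}
Delhi-Seoul (5): skip — Delhi and Seoul already connected.
Delhi-Paris (6): add. Components now {Delhi,Hanoi,Paris,Riga,Seoul} {Cairo}
Cairo-Seoul (7): add. Components now {Cairo,Delhi,Hanoi,Paris,Riga,Seoul}
MST edges: Hanoi-Seoul, Riga-Seoul, Delhi-Hanoi, Delhi-Paris, Cairo-Seoul; total weight 3+3+5+6+7 = 24.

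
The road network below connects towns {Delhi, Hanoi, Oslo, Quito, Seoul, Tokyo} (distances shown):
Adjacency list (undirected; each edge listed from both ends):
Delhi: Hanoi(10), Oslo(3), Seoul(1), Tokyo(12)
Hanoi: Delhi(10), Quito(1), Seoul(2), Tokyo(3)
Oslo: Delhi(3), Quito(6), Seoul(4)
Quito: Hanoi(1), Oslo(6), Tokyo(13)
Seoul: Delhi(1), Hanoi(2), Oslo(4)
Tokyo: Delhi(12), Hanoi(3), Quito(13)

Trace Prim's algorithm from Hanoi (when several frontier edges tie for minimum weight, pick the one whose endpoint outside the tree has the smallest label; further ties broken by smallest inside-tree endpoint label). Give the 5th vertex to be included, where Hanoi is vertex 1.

Oslo

Prim, starting at Hanoi.
Step 1: cheapest edge leaving the tree is Hanoi Quito (1); add Quito.
Step 2: cheapest edge leaving the tree is Hanoi Seoul (2); add Seoul.
Step 3: cheapest edge leaving the tree is Delhi Seoul (1); add Delhi.
Step 4: cheapest edge leaving the tree is Delhi Oslo (3); add Oslo.
Step 5: cheapest edge leaving the tree is Hanoi Tokyo (3); add Tokyo.
Vertex order: Hanoi, Quito, Seoul, Delhi, Oslo, Tokyo. The 5th vertex is Oslo.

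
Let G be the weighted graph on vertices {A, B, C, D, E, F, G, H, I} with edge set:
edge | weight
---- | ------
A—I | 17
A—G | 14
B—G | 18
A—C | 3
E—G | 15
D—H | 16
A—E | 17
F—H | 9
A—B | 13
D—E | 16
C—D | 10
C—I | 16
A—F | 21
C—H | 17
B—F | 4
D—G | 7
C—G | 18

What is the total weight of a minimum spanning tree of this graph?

77

Prim, starting at H.
Step 1: cheapest edge leaving the tree is F—H (9); add F.
Step 2: cheapest edge leaving the tree is B—F (4); add B.
Step 3: cheapest edge leaving the tree is A—B (13); add A.
Step 4: cheapest edge leaving the tree is A—C (3); add C.
Step 5: cheapest edge leaving the tree is C—D (10); add D.
Step 6: cheapest edge leaving the tree is D—G (7); add G.
Step 7: cheapest edge leaving the tree is E—G (15); add E.
Step 8: cheapest edge leaving the tree is C—I (16); add I.
MST edges: F—H, B—F, A—B, A—C, C—D, D—G, E—G, C—I; total weight 9+4+13+3+10+7+15+16 = 77.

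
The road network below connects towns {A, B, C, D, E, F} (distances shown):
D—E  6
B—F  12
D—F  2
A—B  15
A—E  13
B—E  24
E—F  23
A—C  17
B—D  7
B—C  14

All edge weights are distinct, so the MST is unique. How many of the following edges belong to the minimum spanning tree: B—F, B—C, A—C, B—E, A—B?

Kruskal: consider edges lightest-first.
D—F (2): add. Components now {A} {B} {C} {D,F} {E}
D—E (6): add. Components now {A} {B} {C} {D,E,F}
B—D (7): add. Components now {A} {B,D,E,F} {C}
B—F (12): skip — B and F already connected.
A—E (13): add. Components now {A,B,D,E,F} {C}
B—C (14): add. Components now {A,B,C,D,E,F}
MST edge set: {D—F, D—E, B—D, A—E, B—C}.
Of the listed edges, {B—C} are in the MST → 1.

1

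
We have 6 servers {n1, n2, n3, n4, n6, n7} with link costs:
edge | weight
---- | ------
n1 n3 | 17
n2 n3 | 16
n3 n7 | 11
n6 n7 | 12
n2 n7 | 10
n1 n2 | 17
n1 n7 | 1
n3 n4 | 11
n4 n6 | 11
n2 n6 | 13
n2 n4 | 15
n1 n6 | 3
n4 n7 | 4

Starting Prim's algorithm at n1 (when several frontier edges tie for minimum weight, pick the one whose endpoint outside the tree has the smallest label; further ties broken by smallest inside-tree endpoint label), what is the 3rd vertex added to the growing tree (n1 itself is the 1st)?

n6

Prim's algorithm from n1:
Step 1: cheapest edge leaving the tree is n1 n7 (1); add n7.
Step 2: cheapest edge leaving the tree is n1 n6 (3); add n6.
Step 3: cheapest edge leaving the tree is n4 n7 (4); add n4.
Step 4: cheapest edge leaving the tree is n2 n7 (10); add n2.
Step 5: cheapest edge leaving the tree is n3 n4 (11); add n3.
Vertex order: n1, n7, n6, n4, n2, n3. The 3rd vertex is n6.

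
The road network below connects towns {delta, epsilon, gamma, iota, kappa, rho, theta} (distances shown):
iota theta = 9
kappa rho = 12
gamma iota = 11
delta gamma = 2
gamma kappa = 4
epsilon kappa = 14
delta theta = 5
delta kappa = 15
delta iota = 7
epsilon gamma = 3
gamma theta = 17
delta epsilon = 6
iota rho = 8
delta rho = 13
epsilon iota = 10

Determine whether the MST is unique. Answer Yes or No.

Yes

Sort edges by weight, then run Kruskal:
delta gamma (2): add — endpoints in different components.
epsilon gamma (3): add — endpoints in different components.
gamma kappa (4): add — endpoints in different components.
delta theta (5): add — endpoints in different components.
delta epsilon (6): skip — delta and epsilon already connected.
delta iota (7): add — endpoints in different components.
iota rho (8): add — endpoints in different components.
Every non-tree edge has weight strictly greater than the heaviest edge on the tree path between its endpoints, so the MST is unique.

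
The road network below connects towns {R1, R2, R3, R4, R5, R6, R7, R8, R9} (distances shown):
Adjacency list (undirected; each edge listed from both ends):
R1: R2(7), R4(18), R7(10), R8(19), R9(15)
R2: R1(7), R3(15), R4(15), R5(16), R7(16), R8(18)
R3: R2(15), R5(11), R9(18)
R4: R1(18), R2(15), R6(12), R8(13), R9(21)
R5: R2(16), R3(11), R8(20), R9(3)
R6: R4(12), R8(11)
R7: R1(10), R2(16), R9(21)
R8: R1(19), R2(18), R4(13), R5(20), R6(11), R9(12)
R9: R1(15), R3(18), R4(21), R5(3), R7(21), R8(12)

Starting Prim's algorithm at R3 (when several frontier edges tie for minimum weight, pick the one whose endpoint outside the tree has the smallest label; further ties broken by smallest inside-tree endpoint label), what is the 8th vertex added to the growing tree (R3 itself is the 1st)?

R2

Prim, starting at R3.
Step 1: cheapest edge leaving the tree is R3-R5 (11); add R5.
Step 2: cheapest edge leaving the tree is R5-R9 (3); add R9.
Step 3: cheapest edge leaving the tree is R8-R9 (12); add R8.
Step 4: cheapest edge leaving the tree is R6-R8 (11); add R6.
Step 5: cheapest edge leaving the tree is R4-R6 (12); add R4.
Step 6: cheapest edge leaving the tree is R1-R9 (15); add R1.
Step 7: cheapest edge leaving the tree is R1-R2 (7); add R2.
Step 8: cheapest edge leaving the tree is R1-R7 (10); add R7.
Vertex order: R3, R5, R9, R8, R6, R4, R1, R2, R7. The 8th vertex is R2.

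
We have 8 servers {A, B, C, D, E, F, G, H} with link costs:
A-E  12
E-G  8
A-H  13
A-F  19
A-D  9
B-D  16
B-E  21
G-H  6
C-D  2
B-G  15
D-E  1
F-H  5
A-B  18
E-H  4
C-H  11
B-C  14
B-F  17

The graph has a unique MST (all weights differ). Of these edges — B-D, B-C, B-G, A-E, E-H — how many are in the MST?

2

Kruskal: consider edges lightest-first.
D-E (1): add — endpoints in different components.
C-D (2): add — endpoints in different components.
E-H (4): add — endpoints in different components.
F-H (5): add — endpoints in different components.
G-H (6): add — endpoints in different components.
E-G (8): skip — E and G already connected.
A-D (9): add — endpoints in different components.
C-H (11): skip — C and H already connected.
A-E (12): skip — A and E already connected.
A-H (13): skip — A and H already connected.
B-C (14): add — endpoints in different components.
MST edge set: {D-E, C-D, E-H, F-H, G-H, A-D, B-C}.
Of the listed edges, {B-C, E-H} are in the MST → 2.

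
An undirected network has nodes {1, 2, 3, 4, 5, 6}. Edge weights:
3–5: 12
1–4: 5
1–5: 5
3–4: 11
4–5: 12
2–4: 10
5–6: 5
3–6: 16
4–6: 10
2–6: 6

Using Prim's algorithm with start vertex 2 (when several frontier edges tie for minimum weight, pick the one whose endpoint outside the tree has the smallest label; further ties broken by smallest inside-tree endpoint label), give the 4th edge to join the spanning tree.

Prim, starting at 2.
Step 1: frontier [2–6 6, 2–4 10] → take 2–6 (6); add 6.
Step 2: frontier [2–4 10, 5–6 5, 4–6 10, 3–6 16] → take 5–6 (5); add 5.
Step 3: frontier [2–4 10, 1–5 5, 3–5 12, 4–5 12, 4–6 10, 3–6 16] → take 1–5 (5); add 1.
Step 4: frontier [1–4 5, 2–4 10, 3–5 12, 4–5 12, 4–6 10, 3–6 16] → take 1–4 (5); add 4.
Step 5: frontier [3–4 11, 3–5 12, 3–6 16] → take 3–4 (11); add 3.
The 4th edge added is 1–4.

1-4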